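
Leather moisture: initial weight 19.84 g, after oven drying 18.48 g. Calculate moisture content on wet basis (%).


Moisture = 19.84 - 18.48 = 1.36 g
MC = 1.36 / 19.84 x 100 = 6.9%


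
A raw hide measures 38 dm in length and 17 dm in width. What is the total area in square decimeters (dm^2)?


Area = length x width
Area = 38 x 17 = 646 dm^2


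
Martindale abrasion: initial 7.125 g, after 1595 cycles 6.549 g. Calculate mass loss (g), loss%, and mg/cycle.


Loss = 7.125 - 6.549 = 0.576 g
Loss% = 0.576 / 7.125 x 100 = 8.08%
Rate = 0.576 / 1595 x 1000 = 0.361 mg/cycle


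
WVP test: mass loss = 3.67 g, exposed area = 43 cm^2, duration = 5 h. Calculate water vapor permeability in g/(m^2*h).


170.70 g/(m^2*h)

WVP = mass_loss / (area x time) x 10000
WVP = 3.67 / (43 x 5) x 10000
WVP = 3.67 / 215 x 10000 = 170.70 g/(m^2*h)


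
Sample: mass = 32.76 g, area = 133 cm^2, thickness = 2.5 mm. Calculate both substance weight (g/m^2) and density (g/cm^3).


SW = 32.76 / 133 x 10000 = 2463.2 g/m^2
Volume = 133 x 2.5 / 10 = 33.25 cm^3
Density = 32.76 / 33.25 = 0.985 g/cm^3


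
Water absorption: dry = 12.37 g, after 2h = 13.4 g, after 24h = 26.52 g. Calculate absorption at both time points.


WA (2h) = (13.4 - 12.37) / 12.37 x 100 = 8.3%
WA (24h) = (26.52 - 12.37) / 12.37 x 100 = 114.4%


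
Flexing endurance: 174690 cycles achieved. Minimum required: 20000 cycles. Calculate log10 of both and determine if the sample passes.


Achieved: log10 = 5.24
Required: log10 = 4.30
Passes: Yes

log10(174690) = 5.24
log10(20000) = 4.30
Passes: Yes


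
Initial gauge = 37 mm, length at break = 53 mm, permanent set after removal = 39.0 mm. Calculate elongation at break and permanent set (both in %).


Elongation at break = 43.2%
Permanent set = 5.4%

Elongation at break = (53 - 37) / 37 x 100 = 43.2%
Permanent set = (39.0 - 37) / 37 x 100 = 5.4%


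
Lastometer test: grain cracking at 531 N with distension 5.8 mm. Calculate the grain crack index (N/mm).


91.6 N/mm

Grain crack index = force / distension
Index = 531 / 5.8 = 91.6 N/mm


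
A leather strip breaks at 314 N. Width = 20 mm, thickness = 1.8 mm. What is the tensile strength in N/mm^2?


Cross-sectional area = 20 x 1.8 = 36.0 mm^2
Tensile strength = 314 / 36.0 = 8.72 N/mm^2


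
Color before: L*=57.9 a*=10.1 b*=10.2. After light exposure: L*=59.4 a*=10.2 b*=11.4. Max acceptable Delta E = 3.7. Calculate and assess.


Delta E = 1.92
Passes: Yes

dL = 1.5, da = 0.1, db = 1.2
dE = sqrt((1.5)^2 + (0.1)^2 + (1.2)^2) = 1.92
Max = 3.7
Passes: Yes


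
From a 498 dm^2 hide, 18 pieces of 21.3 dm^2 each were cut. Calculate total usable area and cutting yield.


Usable area = 383.4 dm^2
Yield = 77.0%

Total usable = 18 x 21.3 = 383.4 dm^2
Yield = 383.4 / 498 x 100 = 77.0%


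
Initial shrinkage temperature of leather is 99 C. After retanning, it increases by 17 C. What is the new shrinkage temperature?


New Ts = 99 + 17 = 116 C


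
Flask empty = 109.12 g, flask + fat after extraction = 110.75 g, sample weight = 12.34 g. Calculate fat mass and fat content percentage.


Fat mass = 110.75 - 109.12 = 1.63 g
Fat% = 1.63 / 12.34 x 100 = 13.2%


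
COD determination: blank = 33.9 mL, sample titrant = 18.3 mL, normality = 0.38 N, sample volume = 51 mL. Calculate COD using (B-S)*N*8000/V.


COD = (33.9 - 18.3) x 0.38 x 8000 / 51
COD = 15.6 x 0.38 x 8000 / 51
COD = 929.9 mg/L


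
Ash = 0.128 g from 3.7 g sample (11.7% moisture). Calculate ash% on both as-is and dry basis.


As-is ash = 3.46%
Dry-basis ash = 3.92%


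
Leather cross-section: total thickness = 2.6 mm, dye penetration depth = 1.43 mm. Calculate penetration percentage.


55.0%


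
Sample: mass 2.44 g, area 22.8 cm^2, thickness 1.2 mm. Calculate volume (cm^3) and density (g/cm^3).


Volume = 2.736 cm^3
Density = 0.892 g/cm^3

Thickness in cm = 1.2 / 10 = 0.12 cm
Volume = 22.8 x 0.12 = 2.736 cm^3
Density = 2.44 / 2.736 = 0.892 g/cm^3


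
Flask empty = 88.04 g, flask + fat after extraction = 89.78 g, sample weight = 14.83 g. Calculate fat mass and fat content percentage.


Fat mass = 89.78 - 88.04 = 1.74 g
Fat% = 1.74 / 14.83 x 100 = 11.7%


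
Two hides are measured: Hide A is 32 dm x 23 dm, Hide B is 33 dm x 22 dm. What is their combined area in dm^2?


1462 dm^2


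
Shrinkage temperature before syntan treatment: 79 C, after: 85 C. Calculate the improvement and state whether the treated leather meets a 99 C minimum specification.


Improvement = 85 - 79 = 6 C
Spec check: 85 C >= 99 C? No


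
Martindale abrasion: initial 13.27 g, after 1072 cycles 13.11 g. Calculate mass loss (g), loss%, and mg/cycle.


Mass loss = 0.160 g
Loss = 1.21%
Rate = 0.149 mg/cycle

Loss = 13.27 - 13.11 = 0.160 g
Loss% = 0.160 / 13.27 x 100 = 1.21%
Rate = 0.160 / 1072 x 1000 = 0.149 mg/cycle


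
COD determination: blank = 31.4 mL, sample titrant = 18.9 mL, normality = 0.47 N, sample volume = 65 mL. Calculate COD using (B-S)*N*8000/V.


COD = (31.4 - 18.9) x 0.47 x 8000 / 65
COD = 12.5 x 0.47 x 8000 / 65
COD = 723.1 mg/L


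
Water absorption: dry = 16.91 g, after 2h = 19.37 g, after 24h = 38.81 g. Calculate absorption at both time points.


2h absorption = 14.5%
24h absorption = 129.5%

WA (2h) = (19.37 - 16.91) / 16.91 x 100 = 14.5%
WA (24h) = (38.81 - 16.91) / 16.91 x 100 = 129.5%


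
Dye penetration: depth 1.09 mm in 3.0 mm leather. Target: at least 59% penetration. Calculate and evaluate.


Penetration = 1.09 / 3.0 x 100 = 36.3%
Target: 59%
Meets target: No


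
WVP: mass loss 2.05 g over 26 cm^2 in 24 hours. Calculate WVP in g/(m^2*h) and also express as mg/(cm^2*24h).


WVP = 2.05 / (26 x 24) x 10000 = 32.85 g/(m^2*h)
Mass loss in mg = 2.05 x 1000 = 2050 mg
Per cm^2 per 24h in mg: 2050 x 24 / (26 x 24) = 49200 / 624 = 78.85 mg/(cm^2*24h)


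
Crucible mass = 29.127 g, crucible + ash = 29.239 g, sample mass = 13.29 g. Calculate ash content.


Ash mass = 0.112 g
Ash content = 0.84%


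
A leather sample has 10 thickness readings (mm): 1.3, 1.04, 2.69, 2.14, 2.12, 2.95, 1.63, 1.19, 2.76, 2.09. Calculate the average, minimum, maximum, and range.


Average = 1.99 mm
Min = 1.04 mm
Max = 2.95 mm
Range = 1.91 mm

Sum = 19.91
Average = 19.91 / 10 = 1.99 mm
Minimum = 1.04 mm
Maximum = 2.95 mm
Range = 2.95 - 1.04 = 1.91 mm


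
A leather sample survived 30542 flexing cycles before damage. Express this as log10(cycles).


log10(30542) = 4.48


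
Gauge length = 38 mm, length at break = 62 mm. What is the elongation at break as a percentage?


63.2%


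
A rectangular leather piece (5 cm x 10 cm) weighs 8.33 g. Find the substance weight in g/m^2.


1666.0 g/m^2

Area = 5 x 10 = 50 cm^2
SW = 8.33 / 50 x 10000 = 1666.0 g/m^2


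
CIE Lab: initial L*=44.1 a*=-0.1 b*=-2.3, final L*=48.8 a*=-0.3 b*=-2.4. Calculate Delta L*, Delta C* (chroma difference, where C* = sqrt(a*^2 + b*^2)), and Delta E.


Delta L* = 4.7
Delta C* = 0.12
Delta E = 4.71

Delta L* = 48.8 - 44.1 = 4.7
C1* = sqrt((-0.1)^2 + (-2.3)^2) = 2.302
C2* = sqrt((-0.3)^2 + (-2.4)^2) = 2.419
Delta C* = 2.419 - 2.302 = 0.12
Delta E = sqrt((4.7)^2 + (-0.2)^2 + (-0.1)^2) = 4.71


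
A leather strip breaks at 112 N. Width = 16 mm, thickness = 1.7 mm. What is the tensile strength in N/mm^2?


Cross-sectional area = 16 x 1.7 = 27.2 mm^2
Tensile strength = 112 / 27.2 = 4.12 N/mm^2


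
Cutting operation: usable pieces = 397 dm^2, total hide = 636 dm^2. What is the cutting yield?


Yield = usable / total x 100
Yield = 397 / 636 x 100 = 62.4%


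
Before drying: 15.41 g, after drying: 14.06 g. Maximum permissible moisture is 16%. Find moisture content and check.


Moisture content = 8.8%
Acceptable: Yes


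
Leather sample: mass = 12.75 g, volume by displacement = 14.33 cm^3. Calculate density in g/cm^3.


Density = mass / volume
Density = 12.75 / 14.33 = 0.890 g/cm^3


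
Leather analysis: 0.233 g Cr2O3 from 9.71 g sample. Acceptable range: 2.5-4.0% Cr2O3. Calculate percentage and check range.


Cr2O3 = 2.40%
Within range: No


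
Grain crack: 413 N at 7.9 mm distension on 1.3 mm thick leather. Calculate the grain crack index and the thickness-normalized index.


Crack index = 52.3 N/mm
Normalized index = 40.2 N/mm per mm

Crack index = 413 / 7.9 = 52.3 N/mm
Normalized = 52.3 / 1.3 = 40.2 N/mm per mm


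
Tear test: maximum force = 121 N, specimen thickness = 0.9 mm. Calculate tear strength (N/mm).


134.4 N/mm

Tear strength = force / thickness
Tear = 121 / 0.9 = 134.4 N/mm


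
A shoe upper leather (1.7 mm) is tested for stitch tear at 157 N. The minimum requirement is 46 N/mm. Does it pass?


STS = 157 / 1.7 = 92.4 N/mm
Minimum required: 46 N/mm
Passes: Yes


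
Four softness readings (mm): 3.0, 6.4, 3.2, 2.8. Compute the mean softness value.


Sum = 3.0 + 6.4 + 3.2 + 2.8
Mean = 15.4 / 4 = 3.85 mm


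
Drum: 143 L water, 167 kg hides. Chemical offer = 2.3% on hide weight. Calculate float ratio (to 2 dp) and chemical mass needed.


Float ratio = 143 / 167 = 0.86
Chemical = 167 x 2.3 / 100 = 3.841 kg


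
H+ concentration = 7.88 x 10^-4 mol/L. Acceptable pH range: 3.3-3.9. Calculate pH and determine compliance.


pH = 3.10
Compliant: No

pH = -log10(7.88 x 10^-4) = 3.10
Range: 3.3 to 3.9
Compliant: No


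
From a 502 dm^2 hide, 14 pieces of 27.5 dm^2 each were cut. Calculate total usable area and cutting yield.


Total usable = 14 x 27.5 = 385.0 dm^2
Yield = 385.0 / 502 x 100 = 76.7%


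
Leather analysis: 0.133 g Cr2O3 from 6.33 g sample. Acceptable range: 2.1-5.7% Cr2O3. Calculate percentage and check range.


Cr2O3% = 0.133 / 6.33 x 100 = 2.10%
Acceptable range: 2.1 to 5.7%
Within range: Yes


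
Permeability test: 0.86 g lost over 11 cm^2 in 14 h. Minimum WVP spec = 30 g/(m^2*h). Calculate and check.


WVP = 55.84 g/(m^2*h)
Meets specification: Yes

WVP = 0.86 / (11 x 14) x 10000 = 55.84 g/(m^2*h)
Minimum: 30 g/(m^2*h)
Meets spec: Yes


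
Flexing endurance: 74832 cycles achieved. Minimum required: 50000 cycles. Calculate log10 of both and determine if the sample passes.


Achieved: log10 = 4.87
Required: log10 = 4.70
Passes: Yes

log10(74832) = 4.87
log10(50000) = 4.70
Passes: Yes


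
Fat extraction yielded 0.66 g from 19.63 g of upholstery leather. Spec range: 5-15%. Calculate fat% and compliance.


Fat% = 0.66 / 19.63 x 100 = 3.4%
Spec range: 5-15%
Compliant: No


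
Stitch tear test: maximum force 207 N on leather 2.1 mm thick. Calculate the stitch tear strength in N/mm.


98.6 N/mm

Stitch tear strength = force / thickness
STS = 207 / 2.1 = 98.6 N/mm


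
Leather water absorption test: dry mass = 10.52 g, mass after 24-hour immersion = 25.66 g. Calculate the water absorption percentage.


Water absorbed = 25.66 - 10.52 = 15.14 g
WA% = 15.14 / 10.52 x 100 = 143.9%


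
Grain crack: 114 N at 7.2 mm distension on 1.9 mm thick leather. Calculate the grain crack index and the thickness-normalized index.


Crack index = 114 / 7.2 = 15.8 N/mm
Normalized = 15.8 / 1.9 = 8.3 N/mm per mm


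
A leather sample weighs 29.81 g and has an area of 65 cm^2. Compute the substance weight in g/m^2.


Substance weight = mass / area x 10000
SW = 29.81 / 65 x 10000
SW = 4586.2 g/m^2


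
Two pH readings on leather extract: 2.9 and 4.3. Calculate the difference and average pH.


Difference = |2.9 - 4.3| = 1.4
Average = (2.9 + 4.3) / 2 = 3.60


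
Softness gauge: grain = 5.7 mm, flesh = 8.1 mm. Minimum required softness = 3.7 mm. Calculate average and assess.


Average softness = 6.90 mm
Meets requirement: Yes

Average = (5.7 + 8.1) / 2 = 6.90 mm
Minimum = 3.7 mm
Meets requirement: Yes


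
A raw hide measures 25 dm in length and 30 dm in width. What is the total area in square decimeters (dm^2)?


Area = length x width
Area = 25 x 30 = 750 dm^2


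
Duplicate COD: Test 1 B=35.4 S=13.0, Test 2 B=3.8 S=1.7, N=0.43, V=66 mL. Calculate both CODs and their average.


COD1 = (35.4 - 13.0) x 0.43 x 8000 / 66 = 1167.5 mg/L
COD2 = (3.8 - 1.7) x 0.43 x 8000 / 66 = 109.5 mg/L
Average = (1167.5 + 109.5) / 2 = 638.5 mg/L


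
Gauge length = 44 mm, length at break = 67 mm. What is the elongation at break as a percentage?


52.3%

Extension = 67 - 44 = 23 mm
Elongation = 23 / 44 x 100 = 52.3%


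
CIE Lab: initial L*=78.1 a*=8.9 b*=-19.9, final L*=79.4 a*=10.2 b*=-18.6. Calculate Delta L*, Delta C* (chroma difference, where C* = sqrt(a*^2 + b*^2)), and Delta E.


Delta L* = 79.4 - 78.1 = 1.3
C1* = sqrt((8.9)^2 + (-19.9)^2) = 21.800
C2* = sqrt((10.2)^2 + (-18.6)^2) = 21.213
Delta C* = 21.213 - 21.800 = -0.59
Delta E = sqrt((1.3)^2 + (1.3)^2 + (1.3)^2) = 2.25


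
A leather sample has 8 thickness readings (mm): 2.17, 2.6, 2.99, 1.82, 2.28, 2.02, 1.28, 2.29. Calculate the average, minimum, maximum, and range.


Average = 2.18 mm
Min = 1.28 mm
Max = 2.99 mm
Range = 1.71 mm

Sum = 17.45
Average = 17.45 / 8 = 2.18 mm
Minimum = 1.28 mm
Maximum = 2.99 mm
Range = 2.99 - 1.28 = 1.71 mm


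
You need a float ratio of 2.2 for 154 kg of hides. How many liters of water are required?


338.8 L

Water = hide weight x target ratio
Water = 154 x 2.2 = 338.8 L


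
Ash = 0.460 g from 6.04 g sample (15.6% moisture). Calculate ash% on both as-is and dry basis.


As-is ash% = 0.460 / 6.04 x 100 = 7.62%
Dry mass = 6.04 x (100 - 15.6) / 100 = 5.09776 g
Dry-basis ash% = 0.460 / 5.09776 x 100 = 9.02%


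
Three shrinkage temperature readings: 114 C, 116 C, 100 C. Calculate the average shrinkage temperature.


Average = (114 + 116 + 100) / 3
Average = 330 / 3 = 110.0 C


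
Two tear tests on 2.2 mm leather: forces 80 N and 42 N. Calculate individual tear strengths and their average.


Tear 1 = 36.4 N/mm
Tear 2 = 19.1 N/mm
Average = 27.8 N/mm

Tear 1 = 80 / 2.2 = 36.4 N/mm
Tear 2 = 42 / 2.2 = 19.1 N/mm
Average = (36.4 + 19.1) / 2 = 27.8 N/mm


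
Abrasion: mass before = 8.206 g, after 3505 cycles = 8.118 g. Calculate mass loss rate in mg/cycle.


0.025 mg/cycle

Mass loss = 8.206 - 8.118 = 0.088 g
Rate = 0.088 / 3505 x 1000 = 0.025 mg/cycle


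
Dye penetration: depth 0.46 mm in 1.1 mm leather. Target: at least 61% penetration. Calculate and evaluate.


Penetration = 0.46 / 1.1 x 100 = 41.8%
Target: 61%
Meets target: No


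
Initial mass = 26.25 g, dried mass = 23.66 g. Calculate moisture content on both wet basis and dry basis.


Moisture lost = 26.25 - 23.66 = 2.59 g
Wet basis MC = 2.59 / 26.25 x 100 = 9.9%
Dry basis MC = 2.59 / 23.66 x 100 = 10.9%


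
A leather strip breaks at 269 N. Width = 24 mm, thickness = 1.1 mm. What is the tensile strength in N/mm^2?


Cross-sectional area = 24 x 1.1 = 26.4 mm^2
Tensile strength = 269 / 26.4 = 10.19 N/mm^2


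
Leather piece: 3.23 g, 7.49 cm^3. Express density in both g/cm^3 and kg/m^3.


Density = 3.23 / 7.49 = 0.431 g/cm^3
Convert: 0.431 x 1000 = 431 kg/m^3


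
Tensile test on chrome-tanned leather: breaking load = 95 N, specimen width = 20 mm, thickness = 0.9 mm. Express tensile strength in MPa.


5.28 MPa

Cross-section = 20 x 0.9 = 18.0 mm^2
TS = 95 / 18.0 = 5.28 MPa
(1 N/mm^2 = 1 MPa)


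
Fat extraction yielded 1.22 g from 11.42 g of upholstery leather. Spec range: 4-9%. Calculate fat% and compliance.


Fat% = 1.22 / 11.42 x 100 = 10.7%
Spec range: 4-9%
Compliant: No


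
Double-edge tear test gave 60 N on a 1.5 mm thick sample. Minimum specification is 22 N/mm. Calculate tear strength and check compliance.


Tear strength = 60 / 1.5 = 40.0 N/mm
Required minimum = 22 N/mm
Compliant: Yes


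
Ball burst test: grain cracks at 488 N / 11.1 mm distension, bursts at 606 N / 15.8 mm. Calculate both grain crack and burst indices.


Crack index = 44.0 N/mm
Burst index = 38.4 N/mm

Crack index = 488 / 11.1 = 44.0 N/mm
Burst index = 606 / 15.8 = 38.4 N/mm


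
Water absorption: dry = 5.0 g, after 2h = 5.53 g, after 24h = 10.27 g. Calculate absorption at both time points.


2h absorption = 10.6%
24h absorption = 105.4%

WA (2h) = (5.53 - 5.0) / 5.0 x 100 = 10.6%
WA (24h) = (10.27 - 5.0) / 5.0 x 100 = 105.4%


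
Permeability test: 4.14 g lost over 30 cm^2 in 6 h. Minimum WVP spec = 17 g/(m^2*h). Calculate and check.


WVP = 230.00 g/(m^2*h)
Meets specification: Yes


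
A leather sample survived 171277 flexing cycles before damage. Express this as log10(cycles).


5.23


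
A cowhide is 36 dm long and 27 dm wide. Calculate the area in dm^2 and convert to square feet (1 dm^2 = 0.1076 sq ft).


Area = 36 x 27 = 972 dm^2
Conversion: 972 x 0.1076 = 104.59 sq ft


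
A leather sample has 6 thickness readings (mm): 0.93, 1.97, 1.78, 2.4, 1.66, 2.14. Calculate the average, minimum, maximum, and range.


Average = 1.81 mm
Min = 0.93 mm
Max = 2.4 mm
Range = 1.47 mm


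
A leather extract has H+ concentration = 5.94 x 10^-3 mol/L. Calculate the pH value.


pH = 2.23

pH = -log10[H+]
pH = -log10(5.94 x 10^-3) = 2.23


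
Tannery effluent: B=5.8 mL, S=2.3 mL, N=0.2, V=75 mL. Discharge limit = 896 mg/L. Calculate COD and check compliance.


COD = (5.8 - 2.3) x 0.2 x 8000 / 75 = 74.7 mg/L
Limit: 896 mg/L
Compliant: Yes


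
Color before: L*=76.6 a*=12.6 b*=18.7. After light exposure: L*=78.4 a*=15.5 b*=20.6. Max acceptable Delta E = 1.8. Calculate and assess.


dL = 1.8, da = 2.9, db = 1.9
dE = sqrt((1.8)^2 + (2.9)^2 + (1.9)^2) = 3.91
Max = 1.8
Passes: No


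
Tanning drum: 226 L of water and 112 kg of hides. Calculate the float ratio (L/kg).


2.0

Float ratio = water / hide weight
Ratio = 226 / 112 = 2.0


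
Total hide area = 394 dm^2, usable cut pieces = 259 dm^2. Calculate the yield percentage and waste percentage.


Yield = 65.7%
Waste = 34.3%


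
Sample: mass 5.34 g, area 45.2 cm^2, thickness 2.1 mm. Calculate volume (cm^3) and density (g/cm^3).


Volume = 9.492 cm^3
Density = 0.563 g/cm^3


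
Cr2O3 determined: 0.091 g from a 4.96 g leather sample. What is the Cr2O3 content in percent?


1.83%


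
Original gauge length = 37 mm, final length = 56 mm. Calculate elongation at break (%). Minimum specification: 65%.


Elongation = 51.4%
Meets spec: No

Extension = 56 - 37 = 19 mm
Elongation = 19 / 37 x 100 = 51.4%
Minimum required: 65%
Meets specification: No


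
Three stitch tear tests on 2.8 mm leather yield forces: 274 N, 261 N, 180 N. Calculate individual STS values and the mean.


STS1 = 97.9 N/mm
STS2 = 93.2 N/mm
STS3 = 64.3 N/mm
Mean = 85.1 N/mm


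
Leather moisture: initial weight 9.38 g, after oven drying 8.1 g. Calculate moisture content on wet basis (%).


13.6%

Moisture = 9.38 - 8.1 = 1.28 g
MC = 1.28 / 9.38 x 100 = 13.6%


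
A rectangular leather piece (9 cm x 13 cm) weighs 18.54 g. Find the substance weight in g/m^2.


Area = 9 x 13 = 117 cm^2
SW = 18.54 / 117 x 10000 = 1584.6 g/m^2


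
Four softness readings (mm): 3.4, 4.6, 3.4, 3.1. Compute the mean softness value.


Sum = 3.4 + 4.6 + 3.4 + 3.1
Mean = 14.5 / 4 = 3.63 mm


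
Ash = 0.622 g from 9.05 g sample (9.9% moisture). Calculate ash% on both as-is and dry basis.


As-is ash% = 0.622 / 9.05 x 100 = 6.87%
Dry mass = 9.05 x (100 - 9.9) / 100 = 8.15405 g
Dry-basis ash% = 0.622 / 8.15405 x 100 = 7.63%


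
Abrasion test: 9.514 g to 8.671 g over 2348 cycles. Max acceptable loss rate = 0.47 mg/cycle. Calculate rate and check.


Loss = 9.514 - 8.671 = 0.843 g
Rate = 0.843 g / 2348 cycles x 1000 = 0.359 mg/cycle
Max = 0.47 mg/cycle
Passes: Yes


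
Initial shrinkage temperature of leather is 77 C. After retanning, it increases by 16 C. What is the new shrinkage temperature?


93 C


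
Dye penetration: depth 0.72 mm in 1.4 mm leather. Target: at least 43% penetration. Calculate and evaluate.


Penetration = 0.72 / 1.4 x 100 = 51.4%
Target: 43%
Meets target: Yes


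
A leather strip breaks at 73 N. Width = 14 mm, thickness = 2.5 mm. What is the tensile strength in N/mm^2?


Cross-sectional area = 14 x 2.5 = 35.0 mm^2
Tensile strength = 73 / 35.0 = 2.09 N/mm^2


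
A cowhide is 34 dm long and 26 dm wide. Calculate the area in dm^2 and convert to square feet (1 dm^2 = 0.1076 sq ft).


884 dm^2
95.12 sq ft


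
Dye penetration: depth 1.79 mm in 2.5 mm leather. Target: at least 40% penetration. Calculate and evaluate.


Penetration = 71.6%
Meets target: Yes

Penetration = 1.79 / 2.5 x 100 = 71.6%
Target: 40%
Meets target: Yes


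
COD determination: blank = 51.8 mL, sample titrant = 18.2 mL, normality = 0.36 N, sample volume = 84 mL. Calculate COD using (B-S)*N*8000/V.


1152.0 mg/L


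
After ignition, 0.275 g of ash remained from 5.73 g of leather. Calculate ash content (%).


Ash% = 0.275 / 5.73 x 100
Ash% = 4.80%


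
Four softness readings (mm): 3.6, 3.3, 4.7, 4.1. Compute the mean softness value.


3.93 mm

Sum = 3.6 + 3.3 + 4.7 + 4.1
Mean = 15.7 / 4 = 3.93 mm


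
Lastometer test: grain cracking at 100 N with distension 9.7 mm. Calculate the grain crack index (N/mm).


Grain crack index = force / distension
Index = 100 / 9.7 = 10.3 N/mm


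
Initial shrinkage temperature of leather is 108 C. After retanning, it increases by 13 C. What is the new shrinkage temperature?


121 C

New Ts = 108 + 13 = 121 C


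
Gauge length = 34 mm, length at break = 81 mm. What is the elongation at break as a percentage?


Extension = 81 - 34 = 47 mm
Elongation = 47 / 34 x 100 = 138.2%


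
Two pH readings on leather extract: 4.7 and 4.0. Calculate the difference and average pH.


Difference = 0.7
Average pH = 4.35


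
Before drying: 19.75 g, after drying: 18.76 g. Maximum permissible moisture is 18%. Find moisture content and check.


MC = (19.75 - 18.76) / 19.75 x 100 = 5.0%
Maximum: 18%
Acceptable: Yes


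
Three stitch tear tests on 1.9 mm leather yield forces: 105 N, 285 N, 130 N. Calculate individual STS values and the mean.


STS1 = 55.3 N/mm
STS2 = 150.0 N/mm
STS3 = 68.4 N/mm
Mean = 91.2 N/mm

STS1 = 105 / 1.9 = 55.3 N/mm
STS2 = 285 / 1.9 = 150.0 N/mm
STS3 = 130 / 1.9 = 68.4 N/mm
Mean = (55.3 + 150.0 + 68.4) / 3 = 91.2 N/mm


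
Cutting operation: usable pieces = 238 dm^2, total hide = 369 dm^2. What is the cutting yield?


64.5%

Yield = usable / total x 100
Yield = 238 / 369 x 100 = 64.5%


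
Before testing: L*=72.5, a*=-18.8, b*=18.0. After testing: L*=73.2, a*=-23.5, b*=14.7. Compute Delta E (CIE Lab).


Delta E = 5.79

dL = 73.2 - 72.5 = 0.7
da = -23.5 - (-18.8) = -4.7
db = 14.7 - 18.0 = -3.3
dE = sqrt((0.7)^2 + (-4.7)^2 + (-3.3)^2) = 5.79


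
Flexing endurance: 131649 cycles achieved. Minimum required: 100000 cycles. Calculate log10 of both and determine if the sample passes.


Achieved: log10 = 5.12
Required: log10 = 5.00
Passes: Yes

log10(131649) = 5.12
log10(100000) = 5.00
Passes: Yes


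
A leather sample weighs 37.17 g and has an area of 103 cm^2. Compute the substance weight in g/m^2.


3608.7 g/m^2

Substance weight = mass / area x 10000
SW = 37.17 / 103 x 10000
SW = 3608.7 g/m^2


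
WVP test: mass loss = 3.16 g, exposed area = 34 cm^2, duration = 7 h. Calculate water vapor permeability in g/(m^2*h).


132.77 g/(m^2*h)


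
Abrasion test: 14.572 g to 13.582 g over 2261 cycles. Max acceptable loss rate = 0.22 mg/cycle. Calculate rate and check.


Loss = 14.572 - 13.582 = 0.990 g
Rate = 0.990 g / 2261 cycles x 1000 = 0.438 mg/cycle
Max = 0.22 mg/cycle
Passes: No


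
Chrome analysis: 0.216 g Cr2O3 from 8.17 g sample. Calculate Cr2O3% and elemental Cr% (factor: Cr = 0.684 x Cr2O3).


Cr2O3% = 0.216 / 8.17 x 100 = 2.64%
Cr% = 2.64 x 0.684 = 1.81%


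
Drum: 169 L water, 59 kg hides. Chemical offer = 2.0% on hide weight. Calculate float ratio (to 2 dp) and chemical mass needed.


Float ratio = 169 / 59 = 2.86
Chemical = 59 x 2.0 / 100 = 1.18 kg


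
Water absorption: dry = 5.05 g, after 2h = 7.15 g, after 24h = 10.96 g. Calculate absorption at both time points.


2h absorption = 41.6%
24h absorption = 117.0%


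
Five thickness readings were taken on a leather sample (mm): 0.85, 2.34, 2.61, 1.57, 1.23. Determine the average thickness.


Sum = 0.85 + 2.34 + 2.61 + 1.57 + 1.23 = 8.60
Average = 8.60 / 5 = 1.72 mm


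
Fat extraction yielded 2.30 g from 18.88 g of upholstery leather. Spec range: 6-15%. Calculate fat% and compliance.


Fat content = 12.2%
Compliant: Yes

Fat% = 2.30 / 18.88 x 100 = 12.2%
Spec range: 6-15%
Compliant: Yes


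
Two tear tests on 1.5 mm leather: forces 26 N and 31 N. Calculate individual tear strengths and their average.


Tear 1 = 26 / 1.5 = 17.3 N/mm
Tear 2 = 31 / 1.5 = 20.7 N/mm
Average = (17.3 + 20.7) / 2 = 19.0 N/mm


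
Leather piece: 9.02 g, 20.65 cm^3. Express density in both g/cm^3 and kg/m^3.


0.437 g/cm^3
437 kg/m^3

Density = 9.02 / 20.65 = 0.437 g/cm^3
Convert: 0.437 x 1000 = 437 kg/m^3


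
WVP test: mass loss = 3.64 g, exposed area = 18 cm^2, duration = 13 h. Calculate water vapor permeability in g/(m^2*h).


155.56 g/(m^2*h)

WVP = mass_loss / (area x time) x 10000
WVP = 3.64 / (18 x 13) x 10000
WVP = 3.64 / 234 x 10000 = 155.56 g/(m^2*h)


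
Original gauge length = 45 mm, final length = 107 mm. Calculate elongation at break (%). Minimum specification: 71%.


Elongation = 137.8%
Meets spec: Yes

Extension = 107 - 45 = 62 mm
Elongation = 62 / 45 x 100 = 137.8%
Minimum required: 71%
Meets specification: Yes


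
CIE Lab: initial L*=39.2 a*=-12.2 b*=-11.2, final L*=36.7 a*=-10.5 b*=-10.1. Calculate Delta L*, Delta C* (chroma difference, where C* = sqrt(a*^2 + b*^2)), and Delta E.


Delta L* = 36.7 - 39.2 = -2.5
C1* = sqrt((-12.2)^2 + (-11.2)^2) = 16.561
C2* = sqrt((-10.5)^2 + (-10.1)^2) = 14.569
Delta C* = 14.569 - 16.561 = -1.99
Delta E = sqrt((-2.5)^2 + (1.7)^2 + (1.1)^2) = 3.22


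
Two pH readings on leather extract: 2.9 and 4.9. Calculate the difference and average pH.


Difference = |2.9 - 4.9| = 2.0
Average = (2.9 + 4.9) / 2 = 3.90


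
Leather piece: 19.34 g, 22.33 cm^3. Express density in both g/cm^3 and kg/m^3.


0.866 g/cm^3
866 kg/m^3


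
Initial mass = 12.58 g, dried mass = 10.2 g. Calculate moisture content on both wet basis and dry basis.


Wet basis = 18.9%
Dry basis = 23.3%


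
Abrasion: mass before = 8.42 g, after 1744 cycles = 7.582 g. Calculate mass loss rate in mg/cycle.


Mass loss = 8.42 - 7.582 = 0.838 g
Rate = 0.838 / 1744 x 1000 = 0.481 mg/cycle


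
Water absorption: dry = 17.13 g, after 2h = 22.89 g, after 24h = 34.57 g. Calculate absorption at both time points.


2h absorption = 33.6%
24h absorption = 101.8%


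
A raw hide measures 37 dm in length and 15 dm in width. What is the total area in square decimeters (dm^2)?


Area = length x width
Area = 37 x 15 = 555 dm^2


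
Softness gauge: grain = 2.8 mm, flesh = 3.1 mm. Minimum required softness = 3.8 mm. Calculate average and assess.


Average = (2.8 + 3.1) / 2 = 2.95 mm
Minimum = 3.8 mm
Meets requirement: No


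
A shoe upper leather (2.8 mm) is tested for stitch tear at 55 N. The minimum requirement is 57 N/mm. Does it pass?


STS = 19.6 N/mm
Passes: No


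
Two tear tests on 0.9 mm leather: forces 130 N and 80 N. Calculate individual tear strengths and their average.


Tear 1 = 144.4 N/mm
Tear 2 = 88.9 N/mm
Average = 116.7 N/mm

Tear 1 = 130 / 0.9 = 144.4 N/mm
Tear 2 = 80 / 0.9 = 88.9 N/mm
Average = (144.4 + 88.9) / 2 = 116.7 N/mm


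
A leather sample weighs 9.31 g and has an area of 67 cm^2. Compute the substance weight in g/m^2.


Substance weight = mass / area x 10000
SW = 9.31 / 67 x 10000
SW = 1389.6 g/m^2


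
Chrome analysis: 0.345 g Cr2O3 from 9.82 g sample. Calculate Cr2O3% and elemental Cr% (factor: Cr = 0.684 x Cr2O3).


Cr2O3% = 0.345 / 9.82 x 100 = 3.51%
Cr% = 3.51 x 0.684 = 2.40%


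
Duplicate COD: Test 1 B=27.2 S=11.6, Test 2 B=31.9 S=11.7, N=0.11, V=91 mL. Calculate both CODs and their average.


COD1 = 150.9 mg/L
COD2 = 195.3 mg/L
Average = 173.1 mg/L


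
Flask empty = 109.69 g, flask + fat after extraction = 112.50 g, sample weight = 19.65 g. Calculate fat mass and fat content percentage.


Fat mass = 2.81 g
Fat content = 14.3%

Fat mass = 112.50 - 109.69 = 2.81 g
Fat% = 2.81 / 19.65 x 100 = 14.3%


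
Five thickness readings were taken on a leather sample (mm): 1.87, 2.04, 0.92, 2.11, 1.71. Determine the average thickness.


Sum = 1.87 + 2.04 + 0.92 + 2.11 + 1.71 = 8.65
Average = 8.65 / 5 = 1.73 mm


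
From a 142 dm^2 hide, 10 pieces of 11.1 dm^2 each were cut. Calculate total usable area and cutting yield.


Total usable = 10 x 11.1 = 111.0 dm^2
Yield = 111.0 / 142 x 100 = 78.2%


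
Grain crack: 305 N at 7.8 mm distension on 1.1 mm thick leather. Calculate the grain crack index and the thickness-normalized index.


Crack index = 305 / 7.8 = 39.1 N/mm
Normalized = 39.1 / 1.1 = 35.5 N/mm per mm


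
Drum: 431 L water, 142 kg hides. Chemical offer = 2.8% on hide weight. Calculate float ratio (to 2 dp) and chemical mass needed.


Float ratio = 3.04
Chemical needed = 3.976 kg


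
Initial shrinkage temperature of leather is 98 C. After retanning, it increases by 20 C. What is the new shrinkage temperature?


New Ts = 98 + 20 = 118 C


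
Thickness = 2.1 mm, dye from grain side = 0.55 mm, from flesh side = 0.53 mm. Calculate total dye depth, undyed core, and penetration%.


Total dyed = 0.55 + 0.53 = 1.08 mm
Undyed core = 2.1 - 1.08 = 1.02 mm
Penetration = 1.08 / 2.1 x 100 = 51.4%


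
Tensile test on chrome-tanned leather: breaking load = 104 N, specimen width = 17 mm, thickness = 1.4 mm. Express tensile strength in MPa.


Cross-section = 17 x 1.4 = 23.8 mm^2
TS = 104 / 23.8 = 4.37 MPa
(1 N/mm^2 = 1 MPa)


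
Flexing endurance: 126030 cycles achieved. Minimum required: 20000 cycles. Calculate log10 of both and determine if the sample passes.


log10(126030) = 5.10
log10(20000) = 4.30
Passes: Yes


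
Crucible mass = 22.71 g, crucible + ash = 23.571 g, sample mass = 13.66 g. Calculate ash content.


Ash mass = 23.571 - 22.71 = 0.861 g
Ash% = 0.861 / 13.66 x 100 = 6.30%


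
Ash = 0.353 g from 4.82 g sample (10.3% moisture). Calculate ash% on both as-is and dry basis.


As-is ash = 7.32%
Dry-basis ash = 8.16%

As-is ash% = 0.353 / 4.82 x 100 = 7.32%
Dry mass = 4.82 x (100 - 10.3) / 100 = 4.32354 g
Dry-basis ash% = 0.353 / 4.32354 x 100 = 8.16%


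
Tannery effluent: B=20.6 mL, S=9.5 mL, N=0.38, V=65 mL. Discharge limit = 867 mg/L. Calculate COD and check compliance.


COD = (20.6 - 9.5) x 0.38 x 8000 / 65 = 519.1 mg/L
Limit: 867 mg/L
Compliant: Yes


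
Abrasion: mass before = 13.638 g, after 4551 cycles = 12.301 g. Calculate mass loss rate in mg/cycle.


Mass loss = 13.638 - 12.301 = 1.337 g
Rate = 1.337 / 4551 x 1000 = 0.294 mg/cycle


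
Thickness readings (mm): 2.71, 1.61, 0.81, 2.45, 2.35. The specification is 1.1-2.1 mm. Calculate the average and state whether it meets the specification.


Average = 1.99 mm
Within specification: Yes


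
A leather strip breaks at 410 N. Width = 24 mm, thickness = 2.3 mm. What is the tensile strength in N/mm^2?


Cross-sectional area = 24 x 2.3 = 55.2 mm^2
Tensile strength = 410 / 55.2 = 7.43 N/mm^2


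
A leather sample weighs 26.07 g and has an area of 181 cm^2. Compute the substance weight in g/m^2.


1440.3 g/m^2

Substance weight = mass / area x 10000
SW = 26.07 / 181 x 10000
SW = 1440.3 g/m^2


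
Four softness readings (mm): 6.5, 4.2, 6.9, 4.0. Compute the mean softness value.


5.40 mm


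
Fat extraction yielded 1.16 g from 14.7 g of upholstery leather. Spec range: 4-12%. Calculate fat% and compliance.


Fat content = 7.9%
Compliant: Yes

Fat% = 1.16 / 14.7 x 100 = 7.9%
Spec range: 4-12%
Compliant: Yes


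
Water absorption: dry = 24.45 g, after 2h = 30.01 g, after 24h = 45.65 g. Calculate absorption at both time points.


WA (2h) = (30.01 - 24.45) / 24.45 x 100 = 22.7%
WA (24h) = (45.65 - 24.45) / 24.45 x 100 = 86.7%


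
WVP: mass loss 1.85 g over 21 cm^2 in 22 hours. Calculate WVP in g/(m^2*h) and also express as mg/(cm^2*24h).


WVP = 40.04 g/(m^2*h)
Daily rate = 96.10 mg/(cm^2*24h)

WVP = 1.85 / (21 x 22) x 10000 = 40.04 g/(m^2*h)
Mass loss in mg = 1.85 x 1000 = 1850 mg
Per cm^2 per 24h in mg: 1850 x 24 / (21 x 22) = 44400 / 462 = 96.10 mg/(cm^2*24h)


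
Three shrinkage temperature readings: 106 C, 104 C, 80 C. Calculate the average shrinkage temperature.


Average = (106 + 104 + 80) / 3
Average = 290 / 3 = 96.7 C


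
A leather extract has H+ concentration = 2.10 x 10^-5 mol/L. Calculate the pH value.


pH = 4.68

pH = -log10[H+]
pH = -log10(2.10 x 10^-5) = 4.68


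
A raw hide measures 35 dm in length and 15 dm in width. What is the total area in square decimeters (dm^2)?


525 dm^2

Area = length x width
Area = 35 x 15 = 525 dm^2


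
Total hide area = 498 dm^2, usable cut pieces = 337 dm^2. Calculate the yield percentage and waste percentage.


Yield = 67.7%
Waste = 32.3%

Yield = 337 / 498 x 100 = 67.7%
Waste = 498 - 337 = 161 dm^2
Waste% = 100 - 67.7 = 32.3%


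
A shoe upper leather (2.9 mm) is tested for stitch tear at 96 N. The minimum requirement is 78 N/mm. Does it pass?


STS = 33.1 N/mm
Passes: No

STS = 96 / 2.9 = 33.1 N/mm
Minimum required: 78 N/mm
Passes: No


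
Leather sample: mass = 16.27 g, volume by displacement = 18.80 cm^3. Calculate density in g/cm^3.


Density = mass / volume
Density = 16.27 / 18.80 = 0.865 g/cm^3


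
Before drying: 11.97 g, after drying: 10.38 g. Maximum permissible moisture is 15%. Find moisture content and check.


Moisture content = 13.3%
Acceptable: Yes

MC = (11.97 - 10.38) / 11.97 x 100 = 13.3%
Maximum: 15%
Acceptable: Yes


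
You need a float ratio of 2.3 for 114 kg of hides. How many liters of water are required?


262.2 L


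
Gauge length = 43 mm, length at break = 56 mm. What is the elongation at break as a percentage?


30.2%


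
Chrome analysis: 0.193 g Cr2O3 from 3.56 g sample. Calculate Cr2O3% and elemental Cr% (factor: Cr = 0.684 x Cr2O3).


Cr2O3% = 0.193 / 3.56 x 100 = 5.42%
Cr% = 5.42 x 0.684 = 3.71%


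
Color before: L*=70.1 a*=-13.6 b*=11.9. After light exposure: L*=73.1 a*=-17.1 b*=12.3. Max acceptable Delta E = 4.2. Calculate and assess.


Delta E = 4.63
Passes: No

dL = 3.0, da = -3.5, db = 0.4
dE = sqrt((3.0)^2 + (-3.5)^2 + (0.4)^2) = 4.63
Max = 4.2
Passes: No


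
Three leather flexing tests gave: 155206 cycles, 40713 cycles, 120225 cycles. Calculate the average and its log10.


Average = (155206 + 40713 + 120225) / 3 = 105381 cycles
log10(105381) = 5.02


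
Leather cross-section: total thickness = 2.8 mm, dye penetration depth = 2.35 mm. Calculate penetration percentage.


Penetration% = 2.35 / 2.8 x 100
Penetration = 83.9%


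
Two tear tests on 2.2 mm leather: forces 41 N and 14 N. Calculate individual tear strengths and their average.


Tear 1 = 41 / 2.2 = 18.6 N/mm
Tear 2 = 14 / 2.2 = 6.4 N/mm
Average = (18.6 + 6.4) / 2 = 12.5 N/mm


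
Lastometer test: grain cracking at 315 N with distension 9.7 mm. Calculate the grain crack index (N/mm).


Grain crack index = force / distension
Index = 315 / 9.7 = 32.5 N/mm


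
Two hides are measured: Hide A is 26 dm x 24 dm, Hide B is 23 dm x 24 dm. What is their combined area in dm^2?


1176 dm^2

Hide A area = 26 x 24 = 624 dm^2
Hide B area = 23 x 24 = 552 dm^2
Total = 624 + 552 = 1176 dm^2


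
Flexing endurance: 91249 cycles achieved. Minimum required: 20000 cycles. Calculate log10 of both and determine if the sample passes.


Achieved: log10 = 4.96
Required: log10 = 4.30
Passes: Yes

log10(91249) = 4.96
log10(20000) = 4.30
Passes: Yes


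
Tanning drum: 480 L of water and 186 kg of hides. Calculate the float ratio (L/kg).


Float ratio = water / hide weight
Ratio = 480 / 186 = 2.6


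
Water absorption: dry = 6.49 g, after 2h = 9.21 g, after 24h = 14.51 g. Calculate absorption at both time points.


WA (2h) = (9.21 - 6.49) / 6.49 x 100 = 41.9%
WA (24h) = (14.51 - 6.49) / 6.49 x 100 = 123.6%


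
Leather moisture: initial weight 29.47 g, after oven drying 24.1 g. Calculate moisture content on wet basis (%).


18.2%


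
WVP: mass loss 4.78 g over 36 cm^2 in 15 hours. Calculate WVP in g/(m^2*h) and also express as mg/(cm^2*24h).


WVP = 88.52 g/(m^2*h)
Daily rate = 212.44 mg/(cm^2*24h)


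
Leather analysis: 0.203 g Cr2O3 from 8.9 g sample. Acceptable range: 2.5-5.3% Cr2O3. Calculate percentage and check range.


Cr2O3 = 2.28%
Within range: No

Cr2O3% = 0.203 / 8.9 x 100 = 2.28%
Acceptable range: 2.5 to 5.3%
Within range: No


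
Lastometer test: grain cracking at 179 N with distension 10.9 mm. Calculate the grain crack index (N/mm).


16.4 N/mm


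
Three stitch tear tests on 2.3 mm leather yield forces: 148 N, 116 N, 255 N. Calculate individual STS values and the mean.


STS1 = 64.3 N/mm
STS2 = 50.4 N/mm
STS3 = 110.9 N/mm
Mean = 75.2 N/mm


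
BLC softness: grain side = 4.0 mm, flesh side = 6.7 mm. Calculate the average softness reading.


5.35 mm


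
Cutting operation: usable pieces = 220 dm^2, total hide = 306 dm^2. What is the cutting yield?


71.9%

Yield = usable / total x 100
Yield = 220 / 306 x 100 = 71.9%


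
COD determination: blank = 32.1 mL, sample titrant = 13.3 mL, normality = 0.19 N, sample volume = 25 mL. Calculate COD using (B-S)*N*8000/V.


1143.0 mg/L

COD = (32.1 - 13.3) x 0.19 x 8000 / 25
COD = 18.8 x 0.19 x 8000 / 25
COD = 1143.0 mg/L


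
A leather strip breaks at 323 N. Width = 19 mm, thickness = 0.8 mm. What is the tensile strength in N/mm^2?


Cross-sectional area = 19 x 0.8 = 15.2 mm^2
Tensile strength = 323 / 15.2 = 21.25 N/mm^2


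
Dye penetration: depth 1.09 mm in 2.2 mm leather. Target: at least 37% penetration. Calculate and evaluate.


Penetration = 1.09 / 2.2 x 100 = 49.5%
Target: 37%
Meets target: Yes


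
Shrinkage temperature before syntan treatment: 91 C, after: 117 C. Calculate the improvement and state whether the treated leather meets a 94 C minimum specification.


Improvement = 117 - 91 = 26 C
Spec check: 117 C >= 94 C? Yes


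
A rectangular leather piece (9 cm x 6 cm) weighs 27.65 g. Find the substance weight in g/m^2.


Area = 9 x 6 = 54 cm^2
SW = 27.65 / 54 x 10000 = 5120.4 g/m^2


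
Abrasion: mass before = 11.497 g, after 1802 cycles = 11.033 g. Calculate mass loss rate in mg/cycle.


Mass loss = 11.497 - 11.033 = 0.464 g
Rate = 0.464 / 1802 x 1000 = 0.257 mg/cycle


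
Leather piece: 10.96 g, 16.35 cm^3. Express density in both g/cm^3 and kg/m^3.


0.670 g/cm^3
670 kg/m^3

Density = 10.96 / 16.35 = 0.670 g/cm^3
Convert: 0.670 x 1000 = 670 kg/m^3


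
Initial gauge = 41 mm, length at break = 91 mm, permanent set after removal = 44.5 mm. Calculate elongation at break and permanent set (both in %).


Elongation at break = (91 - 41) / 41 x 100 = 122.0%
Permanent set = (44.5 - 41) / 41 x 100 = 8.5%


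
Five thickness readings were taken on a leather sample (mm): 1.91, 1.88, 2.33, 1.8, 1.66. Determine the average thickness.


Sum = 1.91 + 1.88 + 2.33 + 1.8 + 1.66 = 9.58
Average = 9.58 / 5 = 1.92 mm


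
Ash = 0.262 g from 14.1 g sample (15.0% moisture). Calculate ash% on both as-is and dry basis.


As-is ash% = 0.262 / 14.1 x 100 = 1.86%
Dry mass = 14.1 x (100 - 15.0) / 100 = 11.985 g
Dry-basis ash% = 0.262 / 11.985 x 100 = 2.19%


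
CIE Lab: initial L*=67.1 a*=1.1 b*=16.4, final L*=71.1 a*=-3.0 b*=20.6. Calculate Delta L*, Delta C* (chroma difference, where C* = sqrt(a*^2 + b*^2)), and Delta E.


Delta L* = 4.0
Delta C* = 4.38
Delta E = 7.10
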